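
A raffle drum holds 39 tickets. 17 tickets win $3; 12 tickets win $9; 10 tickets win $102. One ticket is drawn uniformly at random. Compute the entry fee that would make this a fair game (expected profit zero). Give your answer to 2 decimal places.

$30.23

E[payout] = (17/39)·3 + (12/39)·9 + (10/39)·102 = 393/13
Fair fee = E[payout] = 393/13 ≈ $30.23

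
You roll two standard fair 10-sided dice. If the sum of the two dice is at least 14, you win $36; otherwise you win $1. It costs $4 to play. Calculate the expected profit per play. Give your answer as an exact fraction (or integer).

34/5 dollars

E[payout] = (18/25)·1 + (7/25)·36 = 54/5
Expected profit = 54/5 − 4 = 34/5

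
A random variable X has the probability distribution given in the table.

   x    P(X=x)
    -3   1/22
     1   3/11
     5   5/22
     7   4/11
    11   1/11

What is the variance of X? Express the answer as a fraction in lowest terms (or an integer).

E[X] = (1/22)·(-3) + (3/11)·1 + (5/22)·5 + (4/11)·7 + (1/11)·11 = 53/11
E[X²] = (1/22)·9 + (3/11)·1 + (5/22)·25 + (4/11)·49 + (1/11)·121 = 387/11
Var(X) = 387/11 − (53/11)² = 1448/121

1448/121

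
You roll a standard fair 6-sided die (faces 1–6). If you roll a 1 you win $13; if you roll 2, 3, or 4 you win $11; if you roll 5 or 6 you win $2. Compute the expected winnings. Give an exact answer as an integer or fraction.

25/3 dollars

E[payout] = (1/3)·2 + (1/2)·11 + (1/6)·13 = 25/3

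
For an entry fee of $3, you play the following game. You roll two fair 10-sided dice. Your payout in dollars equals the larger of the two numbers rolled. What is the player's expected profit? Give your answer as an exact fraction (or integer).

Distribution of the larger of the two numbers rolled: 1 w.p. 1/100, 2 w.p. 3/100, 3 w.p. 1/20, 4 w.p. 7/100, 5 w.p. 9/100, 6 w.p. 11/100, …
E[payout] = (1/100)·1 + (3/100)·2 + (1/20)·3 + (7/100)·4 + (9/100)·5 + (11/100)·6 + (13/100)·7 + (3/20)·8 + (17/100)·9 + (19/100)·10 = 143/20
Expected profit = 143/20 − 3 = 83/20

83/20 dollars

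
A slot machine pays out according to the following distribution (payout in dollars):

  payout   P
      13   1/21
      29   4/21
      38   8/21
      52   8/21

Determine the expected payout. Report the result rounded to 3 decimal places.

$40.429

E[X] = (1/21)·13 + (4/21)·29 + (8/21)·38 + (8/21)·52
     = 283/7 ≈ 40.429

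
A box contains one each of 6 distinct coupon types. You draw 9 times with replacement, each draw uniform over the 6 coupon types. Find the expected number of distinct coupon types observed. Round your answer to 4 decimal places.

4.8372

Let Xⱼ=1 if type j appears at least once. P(Xⱼ=1) = 1 − ((6−1)/6)^9 = 8124571/10077696.
E[#distinct] = 6·8124571/10077696 = 8124571/1679616.
≈ 4.8372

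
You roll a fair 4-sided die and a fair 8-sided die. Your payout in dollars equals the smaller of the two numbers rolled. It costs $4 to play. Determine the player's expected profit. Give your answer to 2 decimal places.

Distribution of the smaller of the two numbers rolled: 1 w.p. 11/32, 2 w.p. 9/32, 3 w.p. 7/32, 4 w.p. 5/32
E[payout] = (11/32)·1 + (9/32)·2 + (7/32)·3 + (5/32)·4 = 35/16
Expected profit = 35/16 − 4 = -29/16 ≈ -$1.81

-$1.81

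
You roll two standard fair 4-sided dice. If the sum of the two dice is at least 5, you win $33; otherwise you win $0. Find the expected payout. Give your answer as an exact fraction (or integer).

165/8 dollars

E[payout] = (3/8)·0 + (5/8)·33 = 165/8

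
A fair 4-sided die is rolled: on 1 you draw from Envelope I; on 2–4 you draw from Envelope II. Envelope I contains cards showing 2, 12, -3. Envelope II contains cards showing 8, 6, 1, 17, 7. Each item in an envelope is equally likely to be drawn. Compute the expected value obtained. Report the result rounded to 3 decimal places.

E[X | Envelope I] = (2 + 12 − 3)/3 = 11/3
E[X | Envelope II] = (8 + 6 + 1 + 17 + 7)/5 = 39/5
E[X] = (1/4)·11/3 + (3/4)·39/5 = 203/30 ≈ 6.767

6.767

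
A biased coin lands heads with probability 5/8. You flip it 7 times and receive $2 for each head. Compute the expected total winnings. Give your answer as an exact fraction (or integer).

35/4 dollars

E[#heads] = 7·5/8 = 35/8 (linearity over flips).
E[winnings] = 2·35/8 = 35/4.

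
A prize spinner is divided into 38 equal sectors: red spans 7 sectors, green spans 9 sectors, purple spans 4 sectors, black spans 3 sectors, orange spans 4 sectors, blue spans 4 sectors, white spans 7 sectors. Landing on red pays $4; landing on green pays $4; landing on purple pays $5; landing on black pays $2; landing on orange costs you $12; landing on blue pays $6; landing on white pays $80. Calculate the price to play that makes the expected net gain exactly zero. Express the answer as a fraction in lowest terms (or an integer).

313/19 dollars

E[payout] = (7/38)·4 + (9/38)·4 + (4/38)·5 + (3/38)·2 + (4/38)·(-12) + (4/38)·6 + (7/38)·80 = 313/19
Fair fee = E[payout] = 313/19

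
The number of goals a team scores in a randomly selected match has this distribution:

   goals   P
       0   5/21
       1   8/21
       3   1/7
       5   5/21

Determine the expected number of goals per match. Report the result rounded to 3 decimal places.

E[X] = (5/21)·0 + (8/21)·1 + (1/7)·3 + (5/21)·5
     = 2 ≈ 2.000

2.000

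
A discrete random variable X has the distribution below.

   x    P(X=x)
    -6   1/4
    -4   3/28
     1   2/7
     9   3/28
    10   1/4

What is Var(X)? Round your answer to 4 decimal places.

E[X] = (1/4)·(-6) + (3/28)·(-4) + (2/7)·1 + (3/28)·9 + (1/4)·10 = 51/28
E[X²] = (1/4)·36 + (3/28)·16 + (2/7)·1 + (3/28)·81 + (1/4)·100 = 1251/28
Var(X) = 1251/28 − (51/28)² = 32427/784 ≈ 41.3610

41.3610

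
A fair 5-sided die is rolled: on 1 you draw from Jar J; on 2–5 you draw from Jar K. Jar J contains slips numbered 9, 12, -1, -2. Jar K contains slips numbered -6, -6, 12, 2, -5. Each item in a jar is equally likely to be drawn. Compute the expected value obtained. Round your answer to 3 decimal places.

E[X | Jar J] = (9 + 12 − 1 − 2)/4 = 9/2
E[X | Jar K] = (-6 − 6 + 12 + 2 − 5)/5 = -3/5
E[X] = (1/5)·9/2 + (4/5)·(-3/5) = 21/50 ≈ 0.420

0.420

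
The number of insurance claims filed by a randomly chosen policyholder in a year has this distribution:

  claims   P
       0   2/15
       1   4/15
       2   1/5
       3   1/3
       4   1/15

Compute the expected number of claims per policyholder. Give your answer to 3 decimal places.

1.933

E[X] = (2/15)·0 + (4/15)·1 + (1/5)·2 + (1/3)·3 + (1/15)·4
     = 29/15 ≈ 1.933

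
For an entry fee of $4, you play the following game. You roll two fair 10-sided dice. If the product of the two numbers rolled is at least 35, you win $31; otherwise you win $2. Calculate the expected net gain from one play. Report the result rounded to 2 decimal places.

E[payout] = (63/100)·2 + (37/100)·31 = 1273/100
Expected profit = 1273/100 − 4 = 873/100 ≈ $8.73

$8.73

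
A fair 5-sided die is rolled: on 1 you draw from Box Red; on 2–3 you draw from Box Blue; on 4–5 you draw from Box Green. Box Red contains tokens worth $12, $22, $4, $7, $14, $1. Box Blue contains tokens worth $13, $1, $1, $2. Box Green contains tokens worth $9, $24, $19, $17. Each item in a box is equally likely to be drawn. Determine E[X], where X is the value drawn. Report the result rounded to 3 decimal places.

E[X | Box Red] = (12 + 22 + 4 + 7 + 14 + 1)/6 = 10
E[X | Box Blue] = (13 + 1 + 1 + 2)/4 = 17/4
E[X | Box Green] = (9 + 24 + 19 + 17)/4 = 69/4
E[X] = (1/5)·10 + (2/5)·17/4 + (2/5)·69/4 = 53/5 ≈ 10.600

$10.600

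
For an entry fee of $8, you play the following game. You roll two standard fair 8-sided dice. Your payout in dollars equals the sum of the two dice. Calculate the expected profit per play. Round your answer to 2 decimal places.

$1.00

Distribution of the sum of the two dice: 2 w.p. 1/64, 3 w.p. 1/32, 4 w.p. 3/64, 5 w.p. 1/16, 6 w.p. 5/64, 7 w.p. 3/32, …
E[payout] = (1/64)·2 + (1/32)·3 + (3/64)·4 + (1/16)·5 + (5/64)·6 + (3/32)·7 + (7/64)·8 + (1/8)·9 + (7/64)·10 + (3/32)·11 + (5/64)·12 + (1/16)·13 + (3/64)·14 + (1/32)·15 + (1/64)·16 = 9
Expected profit = 9 − 8 = 1 ≈ $1.00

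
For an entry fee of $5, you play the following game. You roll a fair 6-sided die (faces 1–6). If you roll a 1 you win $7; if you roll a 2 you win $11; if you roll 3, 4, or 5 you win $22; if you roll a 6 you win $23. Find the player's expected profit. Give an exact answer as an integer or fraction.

77/6 dollars

E[payout] = (1/6)·7 + (1/6)·11 + (1/2)·22 + (1/6)·23 = 107/6
Expected profit = 107/6 − 5 = 77/6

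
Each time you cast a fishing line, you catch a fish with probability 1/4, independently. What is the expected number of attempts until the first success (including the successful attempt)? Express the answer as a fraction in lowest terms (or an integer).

4

For a geometric distribution, E[trials] = 1/p = 1/(1/4) = 4.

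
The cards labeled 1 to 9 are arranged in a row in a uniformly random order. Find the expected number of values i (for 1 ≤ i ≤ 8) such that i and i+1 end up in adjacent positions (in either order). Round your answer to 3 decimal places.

1.778

For each i ∈ {1,…,8}, let Xᵢ = 1 if i and i+1 are adjacent. P(Xᵢ=1) = 2·(9−1)!/9! = 2/9.
By linearity, E[ΣXᵢ] = (8)·(2/9) = 16/9.
≈ 1.778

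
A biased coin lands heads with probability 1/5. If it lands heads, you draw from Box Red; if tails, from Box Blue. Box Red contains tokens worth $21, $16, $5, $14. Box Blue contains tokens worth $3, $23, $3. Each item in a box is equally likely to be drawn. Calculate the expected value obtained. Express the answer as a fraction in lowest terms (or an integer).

158/15 dollars

E[X | Box Red] = (21 + 16 + 5 + 14)/4 = 14
E[X | Box Blue] = (3 + 23 + 3)/3 = 29/3
E[X] = (1/5)·14 + (4/5)·29/3 = 158/15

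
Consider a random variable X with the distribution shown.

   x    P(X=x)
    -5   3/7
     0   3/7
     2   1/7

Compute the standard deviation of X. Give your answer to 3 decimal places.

E[X] = -13/7, E[X²] = 79/7
Var(X) = E[X²] − (E[X])² = 79/7 − 169/49 = 384/49
SD(X) = √(384/49) ≈ 2.799

2.799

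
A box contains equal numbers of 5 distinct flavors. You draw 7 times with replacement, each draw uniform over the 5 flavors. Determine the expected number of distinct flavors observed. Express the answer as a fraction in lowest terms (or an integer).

Let Xⱼ=1 if type j appears at least once. P(Xⱼ=1) = 1 − ((5−1)/5)^7 = 61741/78125.
E[#distinct] = 5·61741/78125 = 61741/15625.

61741/15625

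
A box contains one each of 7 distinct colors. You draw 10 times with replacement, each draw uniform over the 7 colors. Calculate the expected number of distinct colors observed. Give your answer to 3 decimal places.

5.502

Let Xⱼ=1 if type j appears at least once. P(Xⱼ=1) = 1 − ((7−1)/7)^10 = 222009073/282475249.
E[#distinct] = 7·222009073/282475249 = 222009073/40353607.
≈ 5.502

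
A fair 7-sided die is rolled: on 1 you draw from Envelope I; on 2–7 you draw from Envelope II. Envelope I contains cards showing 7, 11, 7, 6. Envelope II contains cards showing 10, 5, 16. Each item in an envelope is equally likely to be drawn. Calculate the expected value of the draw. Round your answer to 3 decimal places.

9.964

E[X | Envelope I] = (7 + 11 + 7 + 6)/4 = 31/4
E[X | Envelope II] = (10 + 5 + 16)/3 = 31/3
E[X] = (1/7)·31/4 + (6/7)·31/3 = 279/28 ≈ 9.964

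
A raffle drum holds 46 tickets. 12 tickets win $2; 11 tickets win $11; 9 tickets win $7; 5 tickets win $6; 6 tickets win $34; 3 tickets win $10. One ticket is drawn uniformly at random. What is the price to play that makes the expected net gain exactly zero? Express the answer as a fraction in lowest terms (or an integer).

E[payout] = (12/46)·2 + (11/46)·11 + (9/46)·7 + (5/46)·6 + (6/46)·34 + (3/46)·10 = 236/23
Fair fee = E[payout] = 236/23

236/23 dollars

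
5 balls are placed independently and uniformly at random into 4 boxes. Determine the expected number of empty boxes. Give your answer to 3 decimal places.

0.949

Let Xⱼ=1 if box j is empty. P(Xⱼ=1) = ((4-1)/4)^5 = 243/1024.
By linearity, E[#empty] = 4·243/1024 = 243/256.
≈ 0.949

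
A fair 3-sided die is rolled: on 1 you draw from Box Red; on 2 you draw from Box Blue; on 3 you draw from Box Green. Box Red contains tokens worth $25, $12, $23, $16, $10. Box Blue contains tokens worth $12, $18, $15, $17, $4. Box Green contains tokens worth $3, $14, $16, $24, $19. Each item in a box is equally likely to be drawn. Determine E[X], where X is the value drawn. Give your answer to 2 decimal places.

$15.20

E[X | Box Red] = (25 + 12 + 23 + 16 + 10)/5 = 86/5
E[X | Box Blue] = (12 + 18 + 15 + 17 + 4)/5 = 66/5
E[X | Box Green] = (3 + 14 + 16 + 24 + 19)/5 = 76/5
E[X] = (1/3)·86/5 + (1/3)·66/5 + (1/3)·76/5 = 76/5 ≈ 15.20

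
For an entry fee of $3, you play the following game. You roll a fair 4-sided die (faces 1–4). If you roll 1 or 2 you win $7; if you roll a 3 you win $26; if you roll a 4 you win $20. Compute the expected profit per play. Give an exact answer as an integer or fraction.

E[payout] = (1/2)·7 + (1/4)·20 + (1/4)·26 = 15
Expected profit = 15 − 3 = 12

$12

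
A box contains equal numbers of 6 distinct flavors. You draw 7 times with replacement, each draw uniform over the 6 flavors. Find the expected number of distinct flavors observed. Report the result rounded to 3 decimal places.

Let Xⱼ=1 if type j appears at least once. P(Xⱼ=1) = 1 − ((6−1)/6)^7 = 201811/279936.
E[#distinct] = 6·201811/279936 = 201811/46656.
≈ 4.326

4.326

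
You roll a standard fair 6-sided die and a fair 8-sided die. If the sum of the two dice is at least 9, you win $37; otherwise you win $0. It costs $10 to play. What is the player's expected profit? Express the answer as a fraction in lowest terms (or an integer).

E[payout] = (9/16)·0 + (7/16)·37 = 259/16
Expected profit = 259/16 − 10 = 99/16

99/16 dollars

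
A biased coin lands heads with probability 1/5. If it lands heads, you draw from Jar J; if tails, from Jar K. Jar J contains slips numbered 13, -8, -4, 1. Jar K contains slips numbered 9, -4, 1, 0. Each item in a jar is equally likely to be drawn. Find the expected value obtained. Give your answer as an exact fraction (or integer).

E[X | Jar J] = (13 − 8 − 4 + 1)/4 = 1/2
E[X | Jar K] = (9 − 4 + 1 + 0)/4 = 3/2
E[X] = (1/5)·1/2 + (4/5)·3/2 = 13/10

13/10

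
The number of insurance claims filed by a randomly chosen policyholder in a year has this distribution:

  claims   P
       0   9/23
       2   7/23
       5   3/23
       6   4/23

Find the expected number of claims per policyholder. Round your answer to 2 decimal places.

2.30

E[X] = (9/23)·0 + (7/23)·2 + (3/23)·5 + (4/23)·6
     = 53/23 ≈ 2.30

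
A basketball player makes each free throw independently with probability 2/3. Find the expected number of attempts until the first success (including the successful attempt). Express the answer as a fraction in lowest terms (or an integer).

For a geometric distribution, E[trials] = 1/p = 1/(2/3) = 3/2.

3/2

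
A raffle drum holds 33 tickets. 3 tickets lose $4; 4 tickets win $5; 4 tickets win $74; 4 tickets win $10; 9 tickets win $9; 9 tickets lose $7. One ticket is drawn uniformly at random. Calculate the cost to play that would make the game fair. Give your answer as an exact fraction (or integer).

E[payout] = (3/33)·(-4) + (4/33)·5 + (4/33)·74 + (4/33)·10 + (9/33)·9 + (9/33)·(-7) = 362/33
Fair fee = E[payout] = 362/33

362/33 dollars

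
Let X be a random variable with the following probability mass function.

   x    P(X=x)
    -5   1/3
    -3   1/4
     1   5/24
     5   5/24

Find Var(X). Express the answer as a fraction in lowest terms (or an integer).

527/36

E[X] = (1/3)·(-5) + (1/4)·(-3) + (5/24)·1 + (5/24)·5 = -7/6
E[X²] = (1/3)·25 + (1/4)·9 + (5/24)·1 + (5/24)·25 = 16
Var(X) = 16 − (-7/6)² = 527/36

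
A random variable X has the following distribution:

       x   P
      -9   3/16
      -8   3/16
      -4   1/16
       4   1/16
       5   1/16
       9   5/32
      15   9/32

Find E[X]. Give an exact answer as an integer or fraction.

E[X] = (3/16)·(-9) + (3/16)·(-8) + (1/16)·(-4) + (1/16)·4 + (1/16)·5 + (5/32)·9 + (9/32)·15
     = 11/4

11/4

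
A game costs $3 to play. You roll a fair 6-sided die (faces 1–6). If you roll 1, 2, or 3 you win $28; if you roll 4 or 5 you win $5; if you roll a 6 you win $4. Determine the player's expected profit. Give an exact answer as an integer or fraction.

40/3 dollars

E[payout] = (1/6)·4 + (1/3)·5 + (1/2)·28 = 49/3
Expected profit = 49/3 − 3 = 40/3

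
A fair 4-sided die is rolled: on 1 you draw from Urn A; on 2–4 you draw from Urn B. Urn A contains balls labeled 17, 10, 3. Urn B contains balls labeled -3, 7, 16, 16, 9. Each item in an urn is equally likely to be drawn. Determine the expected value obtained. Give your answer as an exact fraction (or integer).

37/4

E[X | Urn A] = (17 + 10 + 3)/3 = 10
E[X | Urn B] = (-3 + 7 + 16 + 16 + 9)/5 = 9
E[X] = (1/4)·10 + (3/4)·9 = 37/4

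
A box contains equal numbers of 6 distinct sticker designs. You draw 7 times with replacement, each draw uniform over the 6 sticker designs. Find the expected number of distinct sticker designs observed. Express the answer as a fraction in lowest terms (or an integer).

Let Xⱼ=1 if type j appears at least once. P(Xⱼ=1) = 1 − ((6−1)/6)^7 = 201811/279936.
E[#distinct] = 6·201811/279936 = 201811/46656.

201811/46656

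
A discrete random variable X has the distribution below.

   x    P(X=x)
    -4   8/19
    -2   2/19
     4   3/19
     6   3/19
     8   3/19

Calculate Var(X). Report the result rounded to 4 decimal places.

24.5762

E[X] = (8/19)·(-4) + (2/19)·(-2) + (3/19)·4 + (3/19)·6 + (3/19)·8 = 18/19
E[X²] = (8/19)·16 + (2/19)·4 + (3/19)·16 + (3/19)·36 + (3/19)·64 = 484/19
Var(X) = 484/19 − (18/19)² = 8872/361 ≈ 24.5762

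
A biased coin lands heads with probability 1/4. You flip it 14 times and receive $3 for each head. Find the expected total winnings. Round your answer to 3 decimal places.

E[#heads] = 14·1/4 = 7/2 (linearity over flips).
E[winnings] = 3·7/2 = 21/2.
≈ 10.500

$10.500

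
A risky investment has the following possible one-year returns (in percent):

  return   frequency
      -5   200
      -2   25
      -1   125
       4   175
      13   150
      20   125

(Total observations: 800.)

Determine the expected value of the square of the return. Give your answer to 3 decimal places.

104.219

Total = 800, so P(return=-5) = 200/800, etc.
E[X²] = (1/4)·25 + (1/32)·4 + (5/32)·1 + (7/32)·16 + (3/16)·169 + (5/32)·400
     = 3335/32 ≈ 104.219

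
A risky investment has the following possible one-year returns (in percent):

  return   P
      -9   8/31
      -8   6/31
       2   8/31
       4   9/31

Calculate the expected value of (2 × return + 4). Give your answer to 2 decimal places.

E[2x+4] = (8/31)·(-14) + (6/31)·(-12) + (8/31)·8 + (9/31)·12
     = -12/31 ≈ -0.39

-0.39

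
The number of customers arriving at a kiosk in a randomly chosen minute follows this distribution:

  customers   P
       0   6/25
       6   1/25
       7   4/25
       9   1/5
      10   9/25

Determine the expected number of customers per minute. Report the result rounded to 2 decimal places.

6.76

E[X] = (6/25)·0 + (1/25)·6 + (4/25)·7 + (1/5)·9 + (9/25)·10
     = 169/25 ≈ 6.76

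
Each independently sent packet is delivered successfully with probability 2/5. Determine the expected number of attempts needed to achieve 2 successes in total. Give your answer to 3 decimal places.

5.000

By linearity (sum of 2 independent geometric waits), E[trials] = 2/p = 2/(2/5) = 5.
≈ 5.000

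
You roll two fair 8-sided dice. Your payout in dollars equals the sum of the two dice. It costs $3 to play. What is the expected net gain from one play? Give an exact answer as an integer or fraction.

Distribution of the sum of the two dice: 2 w.p. 1/64, 3 w.p. 1/32, 4 w.p. 3/64, 5 w.p. 1/16, 6 w.p. 5/64, 7 w.p. 3/32, …
E[payout] = (1/64)·2 + (1/32)·3 + (3/64)·4 + (1/16)·5 + (5/64)·6 + (3/32)·7 + (7/64)·8 + (1/8)·9 + (7/64)·10 + (3/32)·11 + (5/64)·12 + (1/16)·13 + (3/64)·14 + (1/32)·15 + (1/64)·16 = 9
Expected profit = 9 − 3 = 6

$6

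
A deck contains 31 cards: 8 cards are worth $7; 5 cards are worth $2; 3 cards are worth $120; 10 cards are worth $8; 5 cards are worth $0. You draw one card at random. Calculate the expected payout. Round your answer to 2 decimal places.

$16.32

E[payout] = (8/31)·7 + (5/31)·2 + (3/31)·120 + (10/31)·8 + (5/31)·0 = 506/31
≈ $16.32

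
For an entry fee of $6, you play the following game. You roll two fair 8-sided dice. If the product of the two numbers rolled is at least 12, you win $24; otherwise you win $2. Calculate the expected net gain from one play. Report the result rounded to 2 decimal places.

E[payout] = (23/64)·2 + (41/64)·24 = 515/32
Expected profit = 515/32 − 6 = 323/32 ≈ $10.09

$10.09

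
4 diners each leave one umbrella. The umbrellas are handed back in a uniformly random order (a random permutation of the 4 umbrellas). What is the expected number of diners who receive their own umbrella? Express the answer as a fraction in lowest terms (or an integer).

Let Xᵢ = 1 if person i gets their own umbrella. For each i, P(Xᵢ=1) = 1/4.
By linearity of expectation, E[X₁+…+X_4] = 4·(1/4) = 1.

1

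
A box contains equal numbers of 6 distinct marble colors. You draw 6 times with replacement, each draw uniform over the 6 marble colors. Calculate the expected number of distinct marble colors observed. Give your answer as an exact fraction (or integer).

31031/7776

Let Xⱼ=1 if type j appears at least once. P(Xⱼ=1) = 1 − ((6−1)/6)^6 = 31031/46656.
E[#distinct] = 6·31031/46656 = 31031/7776.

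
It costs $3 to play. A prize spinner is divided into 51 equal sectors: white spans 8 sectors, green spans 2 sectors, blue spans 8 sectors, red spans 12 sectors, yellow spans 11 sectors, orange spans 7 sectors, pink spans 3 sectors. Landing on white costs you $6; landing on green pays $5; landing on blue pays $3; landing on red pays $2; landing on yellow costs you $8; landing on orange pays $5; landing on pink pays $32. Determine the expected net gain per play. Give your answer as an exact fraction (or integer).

E[payout] = (8/51)·(-6) + (2/51)·5 + (8/51)·3 + (12/51)·2 + (11/51)·(-8) + (7/51)·5 + (3/51)·32 = 53/51
Expected profit = 53/51 − 3 = -100/51

-100/51 dollars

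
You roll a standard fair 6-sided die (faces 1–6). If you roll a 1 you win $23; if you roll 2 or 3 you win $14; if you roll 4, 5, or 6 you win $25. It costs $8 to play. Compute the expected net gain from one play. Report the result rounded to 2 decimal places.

E[payout] = (1/3)·14 + (1/6)·23 + (1/2)·25 = 21
Expected profit = 21 − 8 = 13 ≈ $13.00

$13.00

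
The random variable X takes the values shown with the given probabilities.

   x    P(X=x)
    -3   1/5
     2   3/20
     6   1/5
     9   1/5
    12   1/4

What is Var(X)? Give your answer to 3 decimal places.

29.310

E[X] = (1/5)·(-3) + (3/20)·2 + (1/5)·6 + (1/5)·9 + (1/4)·12 = 57/10
E[X²] = (1/5)·9 + (3/20)·4 + (1/5)·36 + (1/5)·81 + (1/4)·144 = 309/5
Var(X) = 309/5 − (57/10)² = 2931/100 ≈ 29.310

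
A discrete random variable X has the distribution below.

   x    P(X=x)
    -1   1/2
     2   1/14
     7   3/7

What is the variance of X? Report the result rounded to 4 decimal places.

E[X] = (1/2)·(-1) + (1/14)·2 + (3/7)·7 = 37/14
E[X²] = (1/2)·1 + (1/14)·4 + (3/7)·49 = 305/14
Var(X) = 305/14 − (37/14)² = 2901/196 ≈ 14.8010

14.8010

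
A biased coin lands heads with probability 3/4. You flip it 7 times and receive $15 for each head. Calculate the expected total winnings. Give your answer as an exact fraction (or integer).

E[#heads] = 7·3/4 = 21/4 (linearity over flips).
E[winnings] = 15·21/4 = 315/4.

315/4 dollars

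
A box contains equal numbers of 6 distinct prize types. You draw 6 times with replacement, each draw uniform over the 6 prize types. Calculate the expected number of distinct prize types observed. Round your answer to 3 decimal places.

3.991

Let Xⱼ=1 if type j appears at least once. P(Xⱼ=1) = 1 − ((6−1)/6)^6 = 31031/46656.
E[#distinct] = 6·31031/46656 = 31031/7776.
≈ 3.991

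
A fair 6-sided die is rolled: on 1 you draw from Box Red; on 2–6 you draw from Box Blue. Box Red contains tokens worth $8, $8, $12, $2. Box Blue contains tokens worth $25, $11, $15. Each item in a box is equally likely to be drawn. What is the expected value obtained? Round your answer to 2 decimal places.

E[X | Box Red] = (8 + 8 + 12 + 2)/4 = 15/2
E[X | Box Blue] = (25 + 11 + 15)/3 = 17
E[X] = (1/6)·15/2 + (5/6)·17 = 185/12 ≈ 15.42

$15.42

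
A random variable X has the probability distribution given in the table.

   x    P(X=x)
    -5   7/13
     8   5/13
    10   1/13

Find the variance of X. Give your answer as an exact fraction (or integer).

7510/169

E[X] = (7/13)·(-5) + (5/13)·8 + (1/13)·10 = 15/13
E[X²] = (7/13)·25 + (5/13)·64 + (1/13)·100 = 595/13
Var(X) = 595/13 − (15/13)² = 7510/169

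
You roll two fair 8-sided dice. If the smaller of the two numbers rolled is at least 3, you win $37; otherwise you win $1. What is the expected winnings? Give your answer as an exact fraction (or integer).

E[payout] = (7/16)·1 + (9/16)·37 = 85/4

85/4 dollars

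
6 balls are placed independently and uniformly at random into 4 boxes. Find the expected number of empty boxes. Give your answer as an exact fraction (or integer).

Let Xⱼ=1 if box j is empty. P(Xⱼ=1) = ((4-1)/4)^6 = 729/4096.
By linearity, E[#empty] = 4·729/4096 = 729/1024.

729/1024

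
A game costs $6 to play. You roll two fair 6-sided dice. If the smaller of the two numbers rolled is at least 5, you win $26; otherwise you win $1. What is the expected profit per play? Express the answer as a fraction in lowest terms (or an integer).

-20/9 dollars

E[payout] = (8/9)·1 + (1/9)·26 = 34/9
Expected profit = 34/9 − 6 = -20/9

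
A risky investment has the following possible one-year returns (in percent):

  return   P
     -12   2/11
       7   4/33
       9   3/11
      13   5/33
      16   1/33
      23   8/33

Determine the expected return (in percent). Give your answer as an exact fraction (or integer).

E[X] = (2/11)·(-12) + (4/33)·7 + (3/11)·9 + (5/33)·13 + (1/33)·16 + (8/33)·23
     = 302/33

302/33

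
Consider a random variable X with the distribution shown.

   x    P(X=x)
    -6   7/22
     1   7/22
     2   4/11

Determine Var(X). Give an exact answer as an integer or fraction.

6041/484

E[X] = (7/22)·(-6) + (7/22)·1 + (4/11)·2 = -19/22
E[X²] = (7/22)·36 + (7/22)·1 + (4/11)·4 = 291/22
Var(X) = 291/22 − (-19/22)² = 6041/484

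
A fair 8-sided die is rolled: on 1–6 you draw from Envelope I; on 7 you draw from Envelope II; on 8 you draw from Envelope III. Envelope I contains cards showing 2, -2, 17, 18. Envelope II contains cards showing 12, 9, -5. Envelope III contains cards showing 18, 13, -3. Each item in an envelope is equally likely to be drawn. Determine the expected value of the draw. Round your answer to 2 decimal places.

8.40

E[X | Envelope I] = (2 − 2 + 17 + 18)/4 = 35/4
E[X | Envelope II] = (12 + 9 − 5)/3 = 16/3
E[X | Envelope III] = (18 + 13 − 3)/3 = 28/3
E[X] = (3/4)·35/4 + (1/8)·16/3 + (1/8)·28/3 = 403/48 ≈ 8.40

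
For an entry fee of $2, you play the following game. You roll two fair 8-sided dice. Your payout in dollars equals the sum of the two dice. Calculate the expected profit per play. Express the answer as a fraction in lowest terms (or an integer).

Distribution of the sum of the two dice: 2 w.p. 1/64, 3 w.p. 1/32, 4 w.p. 3/64, 5 w.p. 1/16, 6 w.p. 5/64, 7 w.p. 3/32, …
E[payout] = (1/64)·2 + (1/32)·3 + (3/64)·4 + (1/16)·5 + (5/64)·6 + (3/32)·7 + (7/64)·8 + (1/8)·9 + (7/64)·10 + (3/32)·11 + (5/64)·12 + (1/16)·13 + (3/64)·14 + (1/32)·15 + (1/64)·16 = 9
Expected profit = 9 − 2 = 7

$7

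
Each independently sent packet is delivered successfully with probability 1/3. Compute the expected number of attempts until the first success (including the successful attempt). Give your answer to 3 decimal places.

For a geometric distribution, E[trials] = 1/p = 1/(1/3) = 3.
≈ 3.000

3.000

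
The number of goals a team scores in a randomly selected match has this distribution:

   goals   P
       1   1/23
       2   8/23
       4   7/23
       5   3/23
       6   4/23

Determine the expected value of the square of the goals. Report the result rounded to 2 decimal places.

E[X²] = (1/23)·1 + (8/23)·4 + (7/23)·16 + (3/23)·25 + (4/23)·36
     = 364/23 ≈ 15.83

15.83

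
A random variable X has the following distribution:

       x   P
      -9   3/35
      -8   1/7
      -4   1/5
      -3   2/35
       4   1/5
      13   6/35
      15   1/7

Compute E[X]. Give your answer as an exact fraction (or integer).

16/7

E[X] = (3/35)·(-9) + (1/7)·(-8) + (1/5)·(-4) + (2/35)·(-3) + (1/5)·4 + (6/35)·13 + (1/7)·15
     = 16/7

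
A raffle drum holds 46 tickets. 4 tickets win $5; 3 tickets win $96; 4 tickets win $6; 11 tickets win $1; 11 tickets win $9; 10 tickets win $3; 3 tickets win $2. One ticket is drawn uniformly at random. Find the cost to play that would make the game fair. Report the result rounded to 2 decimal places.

E[payout] = (4/46)·5 + (3/46)·96 + (4/46)·6 + (11/46)·1 + (11/46)·9 + (10/46)·3 + (3/46)·2 = 239/23
Fair fee = E[payout] = 239/23 ≈ $10.39

$10.39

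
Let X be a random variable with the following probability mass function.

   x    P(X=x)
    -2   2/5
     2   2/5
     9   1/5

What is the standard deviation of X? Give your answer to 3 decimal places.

E[X] = 9/5, E[X²] = 97/5
Var(X) = E[X²] − (E[X])² = 97/5 − 81/25 = 404/25
SD(X) = √(404/25) ≈ 4.020

4.020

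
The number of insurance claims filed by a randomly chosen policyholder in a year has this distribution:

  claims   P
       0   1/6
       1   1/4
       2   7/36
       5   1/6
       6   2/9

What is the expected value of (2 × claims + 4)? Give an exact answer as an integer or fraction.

173/18

E[2x+4] = (1/6)·4 + (1/4)·6 + (7/36)·8 + (1/6)·14 + (2/9)·16
     = 173/18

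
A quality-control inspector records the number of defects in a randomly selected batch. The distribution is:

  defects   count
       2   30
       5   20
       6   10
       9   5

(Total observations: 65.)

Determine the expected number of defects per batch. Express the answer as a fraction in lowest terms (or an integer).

Total = 65, so P(defects=2) = 30/65, etc.
E[X] = (6/13)·2 + (4/13)·5 + (2/13)·6 + (1/13)·9
     = 53/13

53/13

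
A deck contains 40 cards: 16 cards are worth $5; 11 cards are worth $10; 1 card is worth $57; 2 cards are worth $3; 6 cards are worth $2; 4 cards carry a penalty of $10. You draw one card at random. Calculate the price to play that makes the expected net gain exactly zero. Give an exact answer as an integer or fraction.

E[payout] = (16/40)·5 + (11/40)·10 + (1/40)·57 + (2/40)·3 + (6/40)·2 + (4/40)·(-10) = 45/8
Fair fee = E[payout] = 45/8

45/8 dollars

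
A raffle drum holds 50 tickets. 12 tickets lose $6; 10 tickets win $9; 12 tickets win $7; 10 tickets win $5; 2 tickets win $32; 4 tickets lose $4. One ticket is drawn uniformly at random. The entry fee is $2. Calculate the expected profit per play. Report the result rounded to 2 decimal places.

E[payout] = (12/50)·(-6) + (10/50)·9 + (12/50)·7 + (10/50)·5 + (2/50)·32 + (4/50)·(-4) = 4
Expected profit = 4 − 2 = 2 ≈ $2.00

$2.00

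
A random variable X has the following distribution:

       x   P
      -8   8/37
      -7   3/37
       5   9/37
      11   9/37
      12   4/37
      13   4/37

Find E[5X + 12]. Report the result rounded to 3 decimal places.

33.486

E[5x+12] = (8/37)·(-28) + (3/37)·(-23) + (9/37)·37 + (9/37)·67 + (4/37)·72 + (4/37)·77
     = 1239/37 ≈ 33.486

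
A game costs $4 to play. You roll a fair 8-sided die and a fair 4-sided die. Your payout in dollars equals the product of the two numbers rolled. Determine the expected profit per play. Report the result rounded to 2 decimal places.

Distribution of the product of the two numbers rolled: 1 w.p. 1/32, 2 w.p. 1/16, 3 w.p. 1/16, 4 w.p. 3/32, 5 w.p. 1/32, 6 w.p. 3/32, …
E[payout] = (1/32)·1 + (1/16)·2 + (1/16)·3 + (3/32)·4 + (1/32)·5 + (3/32)·6 + (1/32)·7 + (3/32)·8 + (1/32)·9 + (1/32)·10 + (3/32)·12 + (1/32)·14 + (1/32)·15 + (1/16)·16 + (1/32)·18 + (1/32)·20 + (1/32)·21 + (1/16)·24 + (1/32)·28 + (1/32)·32 = 45/4
Expected profit = 45/4 − 4 = 29/4 ≈ $7.25

$7.25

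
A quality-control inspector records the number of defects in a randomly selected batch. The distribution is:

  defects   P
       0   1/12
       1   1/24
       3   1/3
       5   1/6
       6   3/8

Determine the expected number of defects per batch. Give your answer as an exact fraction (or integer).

E[X] = (1/12)·0 + (1/24)·1 + (1/3)·3 + (1/6)·5 + (3/8)·6
     = 33/8

33/8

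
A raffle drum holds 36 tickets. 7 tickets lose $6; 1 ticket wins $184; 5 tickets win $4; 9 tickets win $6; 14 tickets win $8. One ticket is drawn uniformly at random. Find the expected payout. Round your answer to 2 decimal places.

$9.11

E[payout] = (7/36)·(-6) + (1/36)·184 + (5/36)·4 + (9/36)·6 + (14/36)·8 = 82/9
≈ $9.11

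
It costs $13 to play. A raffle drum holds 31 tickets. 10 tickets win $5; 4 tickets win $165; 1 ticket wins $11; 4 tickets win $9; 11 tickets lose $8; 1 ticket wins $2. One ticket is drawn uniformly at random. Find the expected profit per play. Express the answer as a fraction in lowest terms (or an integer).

E[payout] = (10/31)·5 + (4/31)·165 + (1/31)·11 + (4/31)·9 + (11/31)·(-8) + (1/31)·2 = 671/31
Expected profit = 671/31 − 13 = 268/31

268/31 dollars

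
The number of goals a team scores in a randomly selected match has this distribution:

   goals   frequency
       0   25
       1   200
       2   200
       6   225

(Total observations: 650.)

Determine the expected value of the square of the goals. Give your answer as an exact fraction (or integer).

Total = 650, so P(goals=0) = 25/650, etc.
E[X²] = (1/26)·0 + (4/13)·1 + (4/13)·4 + (9/26)·36
     = 14

14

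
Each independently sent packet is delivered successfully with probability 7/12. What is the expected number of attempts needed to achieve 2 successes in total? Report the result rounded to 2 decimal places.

3.43

By linearity (sum of 2 independent geometric waits), E[trials] = 2/p = 2/(7/12) = 24/7.
≈ 3.43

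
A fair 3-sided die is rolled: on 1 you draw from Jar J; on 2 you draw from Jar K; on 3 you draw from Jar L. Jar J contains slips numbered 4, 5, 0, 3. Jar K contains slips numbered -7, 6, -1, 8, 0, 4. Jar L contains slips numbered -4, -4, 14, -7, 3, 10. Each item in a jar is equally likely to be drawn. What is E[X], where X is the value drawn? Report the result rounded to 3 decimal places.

2.222

E[X | Jar J] = (4 + 5 + 0 + 3)/4 = 3
E[X | Jar K] = (-7 + 6 − 1 + 8 + 0 + 4)/6 = 5/3
E[X | Jar L] = (-4 − 4 + 14 − 7 + 3 + 10)/6 = 2
E[X] = (1/3)·3 + (1/3)·5/3 + (1/3)·2 = 20/9 ≈ 2.222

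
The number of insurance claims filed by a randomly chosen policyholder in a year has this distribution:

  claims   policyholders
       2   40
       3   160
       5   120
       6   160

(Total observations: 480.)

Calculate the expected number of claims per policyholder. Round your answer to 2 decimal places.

Total = 480, so P(claims=2) = 40/480, etc.
E[X] = (1/12)·2 + (1/3)·3 + (1/4)·5 + (1/3)·6
     = 53/12 ≈ 4.42

4.42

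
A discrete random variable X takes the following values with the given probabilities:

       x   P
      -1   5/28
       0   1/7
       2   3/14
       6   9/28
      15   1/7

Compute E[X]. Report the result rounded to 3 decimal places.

4.321

E[X] = (5/28)·(-1) + (1/7)·0 + (3/14)·2 + (9/28)·6 + (1/7)·15
     = 121/28 ≈ 4.321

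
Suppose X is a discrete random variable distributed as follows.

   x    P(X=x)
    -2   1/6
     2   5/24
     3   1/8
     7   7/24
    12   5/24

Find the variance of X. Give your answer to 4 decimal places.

E[X] = (1/6)·(-2) + (5/24)·2 + (1/8)·3 + (7/24)·7 + (5/24)·12 = 5
E[X²] = (1/6)·4 + (5/24)·4 + (1/8)·9 + (7/24)·49 + (5/24)·144 = 563/12
Var(X) = 563/12 − (5)² = 263/12 ≈ 21.9167

21.9167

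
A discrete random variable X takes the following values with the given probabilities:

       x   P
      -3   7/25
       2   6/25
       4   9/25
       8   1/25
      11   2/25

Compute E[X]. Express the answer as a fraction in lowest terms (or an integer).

57/25

E[X] = (7/25)·(-3) + (6/25)·2 + (9/25)·4 + (1/25)·8 + (2/25)·11
     = 57/25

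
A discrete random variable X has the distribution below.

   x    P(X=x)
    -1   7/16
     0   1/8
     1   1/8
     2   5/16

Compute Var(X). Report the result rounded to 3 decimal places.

1.715

E[X] = (7/16)·(-1) + (1/8)·0 + (1/8)·1 + (5/16)·2 = 5/16
E[X²] = (7/16)·1 + (1/8)·0 + (1/8)·1 + (5/16)·4 = 29/16
Var(X) = 29/16 − (5/16)² = 439/256 ≈ 1.715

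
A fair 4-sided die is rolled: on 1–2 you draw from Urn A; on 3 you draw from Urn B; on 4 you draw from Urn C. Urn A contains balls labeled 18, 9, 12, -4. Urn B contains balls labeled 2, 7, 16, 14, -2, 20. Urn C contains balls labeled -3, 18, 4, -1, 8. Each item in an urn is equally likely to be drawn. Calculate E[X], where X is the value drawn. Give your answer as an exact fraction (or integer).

161/20

E[X | Urn A] = (18 + 9 + 12 − 4)/4 = 35/4
E[X | Urn B] = (2 + 7 + 16 + 14 − 2 + 20)/6 = 19/2
E[X | Urn C] = (-3 + 18 + 4 − 1 + 8)/5 = 26/5
E[X] = (1/2)·35/4 + (1/4)·19/2 + (1/4)·26/5 = 161/20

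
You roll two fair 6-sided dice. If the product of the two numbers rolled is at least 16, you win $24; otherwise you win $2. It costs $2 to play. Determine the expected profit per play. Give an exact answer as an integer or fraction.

E[payout] = (25/36)·2 + (11/36)·24 = 157/18
Expected profit = 157/18 − 2 = 121/18

121/18 dollars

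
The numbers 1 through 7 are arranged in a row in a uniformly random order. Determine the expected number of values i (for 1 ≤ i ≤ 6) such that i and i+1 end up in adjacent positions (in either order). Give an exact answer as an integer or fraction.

12/7

For each i ∈ {1,…,6}, let Xᵢ = 1 if i and i+1 are adjacent. P(Xᵢ=1) = 2·(7−1)!/7! = 2/7.
By linearity, E[ΣXᵢ] = (6)·(2/7) = 12/7.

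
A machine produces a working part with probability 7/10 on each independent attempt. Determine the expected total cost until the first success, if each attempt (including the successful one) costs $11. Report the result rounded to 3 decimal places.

$15.714

E[#attempts] = 1/p = 10/7; E[cost] = 11·10/7 = 110/7.
≈ 15.714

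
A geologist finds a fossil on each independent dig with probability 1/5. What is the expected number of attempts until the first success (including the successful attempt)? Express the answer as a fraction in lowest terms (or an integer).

5

For a geometric distribution, E[trials] = 1/p = 1/(1/5) = 5.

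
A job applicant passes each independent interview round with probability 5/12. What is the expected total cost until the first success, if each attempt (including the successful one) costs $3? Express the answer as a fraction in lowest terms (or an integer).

E[#attempts] = 1/p = 12/5; E[cost] = 3·12/5 = 36/5.

36/5 dollars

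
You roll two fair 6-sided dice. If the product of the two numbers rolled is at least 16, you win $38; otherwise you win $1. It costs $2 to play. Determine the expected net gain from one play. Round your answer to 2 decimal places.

$10.31

E[payout] = (25/36)·1 + (11/36)·38 = 443/36
Expected profit = 443/36 − 2 = 371/36 ≈ $10.31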